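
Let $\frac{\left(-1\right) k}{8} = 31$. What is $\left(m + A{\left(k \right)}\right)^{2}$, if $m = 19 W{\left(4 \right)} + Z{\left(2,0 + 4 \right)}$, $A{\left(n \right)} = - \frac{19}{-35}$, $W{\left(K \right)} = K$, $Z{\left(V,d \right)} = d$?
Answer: $\frac{7946761}{1225} \approx 6487.1$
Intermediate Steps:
$k = -248$ ($k = \left(-8\right) 31 = -248$)
$A{\left(n \right)} = \frac{19}{35}$ ($A{\left(n \right)} = \left(-19\right) \left(- \frac{1}{35}\right) = \frac{19}{35}$)
$m = 80$ ($m = 19 \cdot 4 + \left(0 + 4\right) = 76 + 4 = 80$)
$\left(m + A{\left(k \right)}\right)^{2} = \left(80 + \frac{19}{35}\right)^{2} = \left(\frac{2819}{35}\right)^{2} = \frac{7946761}{1225}$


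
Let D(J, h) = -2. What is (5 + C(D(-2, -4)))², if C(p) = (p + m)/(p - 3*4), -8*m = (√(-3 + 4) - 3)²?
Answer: 21025/784 ≈ 26.818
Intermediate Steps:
m = -½ (m = -(√(-3 + 4) - 3)²/8 = -(√1 - 3)²/8 = -(1 - 3)²/8 = -⅛*(-2)² = -⅛*4 = -½ ≈ -0.50000)
C(p) = (-½ + p)/(-12 + p) (C(p) = (p - ½)/(p - 3*4) = (-½ + p)/(p - 12) = (-½ + p)/(-12 + p))
(5 + C(D(-2, -4)))² = (5 + (-½ - 2)/(-12 - 2))² = (5 - 5/2/(-14))² = (5 - 1/14*(-5/2))² = (5 + 5/28)² = (145/28)² = 21025/784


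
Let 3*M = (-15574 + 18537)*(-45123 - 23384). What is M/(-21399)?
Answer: 202986241/64197 ≈ 3161.9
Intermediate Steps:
M = -202986241/3 (M = ((-15574 + 18537)*(-45123 - 23384))/3 = (2963*(-68507))/3 = (⅓)*(-202986241) = -202986241/3 ≈ -6.7662e+7)
M/(-21399) = -202986241/3/(-21399) = -202986241/3*(-1/21399) = 202986241/64197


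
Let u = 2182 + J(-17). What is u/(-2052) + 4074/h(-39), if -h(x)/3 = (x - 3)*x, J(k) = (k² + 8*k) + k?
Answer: -1375/702 ≈ -1.9587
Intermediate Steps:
J(k) = k² + 9*k
u = 2318 (u = 2182 - 17*(9 - 17) = 2182 - 17*(-8) = 2182 + 136 = 2318)
h(x) = -3*x*(-3 + x) (h(x) = -3*(x - 3)*x = -3*(-3 + x)*x = -3*x*(-3 + x))
u/(-2052) + 4074/h(-39) = 2318/(-2052) + 4074/((3*(-39)*(3 - 1*(-39)))) = 2318*(-1/2052) + 4074/((3*(-39)*(3 + 39))) = -61/54 + 4074/((3*(-39)*42)) = -61/54 + 4074/(-4914) = -61/54 + 4074*(-1/4914) = -61/54 - 97/117 = -1375/702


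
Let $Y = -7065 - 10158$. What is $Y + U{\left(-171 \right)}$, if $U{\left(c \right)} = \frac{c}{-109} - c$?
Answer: $- \frac{1858497}{109} \approx -17050.0$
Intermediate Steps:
$Y = -17223$
$U{\left(c \right)} = - \frac{110 c}{109}$ ($U{\left(c \right)} = c \left(- \frac{1}{109}\right) - c = - \frac{c}{109} - c = - \frac{110 c}{109}$)
$Y + U{\left(-171 \right)} = -17223 - - \frac{18810}{109} = -17223 + \frac{18810}{109} = - \frac{1858497}{109}$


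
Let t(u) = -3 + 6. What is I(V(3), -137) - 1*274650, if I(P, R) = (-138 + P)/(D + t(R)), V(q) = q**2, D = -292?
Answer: -79373721/289 ≈ -2.7465e+5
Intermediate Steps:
t(u) = 3
I(P, R) = 138/289 - P/289 (I(P, R) = (-138 + P)/(-292 + 3) = (-138 + P)/(-289) = (-138 + P)*(-1/289) = 138/289 - P/289)
I(V(3), -137) - 1*274650 = (138/289 - 1/289*3**2) - 1*274650 = (138/289 - 1/289*9) - 274650 = (138/289 - 9/289) - 274650 = 129/289 - 274650 = -79373721/289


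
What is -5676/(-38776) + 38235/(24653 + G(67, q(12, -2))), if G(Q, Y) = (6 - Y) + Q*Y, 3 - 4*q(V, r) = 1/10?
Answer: 8114182203/4790164078 ≈ 1.6939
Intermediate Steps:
q(V, r) = 29/40 (q(V, r) = ¾ - ¼/10 = ¾ - ¼*⅒ = ¾ - 1/40 = 29/40)
G(Q, Y) = 6 - Y + Q*Y
-5676/(-38776) + 38235/(24653 + G(67, q(12, -2))) = -5676/(-38776) + 38235/(24653 + (6 - 1*29/40 + 67*(29/40))) = -5676*(-1/38776) + 38235/(24653 + (6 - 29/40 + 1943/40)) = 1419/9694 + 38235/(24653 + 1077/20) = 1419/9694 + 38235/(494137/20) = 1419/9694 + 38235*(20/494137) = 1419/9694 + 764700/494137 = 8114182203/4790164078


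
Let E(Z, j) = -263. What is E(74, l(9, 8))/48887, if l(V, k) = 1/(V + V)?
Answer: -263/48887 ≈ -0.0053798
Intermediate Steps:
l(V, k) = 1/(2*V)
E(74, l(9, 8))/48887 = -263/48887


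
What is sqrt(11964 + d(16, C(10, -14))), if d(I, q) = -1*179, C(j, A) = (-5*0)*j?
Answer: sqrt(11785) ≈ 108.56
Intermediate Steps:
C(j, A) = 0 (C(j, A) = 0*j = 0)
d(I, q) = -179
sqrt(11964 + d(16, C(10, -14))) = sqrt(11964 - 179) = sqrt(11785)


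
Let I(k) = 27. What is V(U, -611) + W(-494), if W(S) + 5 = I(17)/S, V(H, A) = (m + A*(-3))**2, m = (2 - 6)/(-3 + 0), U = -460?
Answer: 14959783973/4446 ≈ 3.3648e+6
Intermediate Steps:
m = 4/3 (m = -4/(-3) = -4*(-1/3) = 4/3 ≈ 1.3333)
V(H, A) = (4/3 - 3*A)**2 (V(H, A) = (4/3 + A*(-3))**2 = (4/3 - 3*A)**2)
W(S) = -5 + 27/S
V(U, -611) + W(-494) = (-4 + 9*(-611))**2/9 + (-5 + 27/(-494)) = (-4 - 5499)**2/9 + (-5 + 27*(-1/494)) = (1/9)*(-5503)**2 + (-5 - 27/494) = (1/9)*30283009 - 2497/494 = 30283009/9 - 2497/494 = 14959783973/4446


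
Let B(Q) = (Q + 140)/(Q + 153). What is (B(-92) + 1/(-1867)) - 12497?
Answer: -1423156284/113887 ≈ -12496.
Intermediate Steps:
B(Q) = (140 + Q)/(153 + Q)
(B(-92) + 1/(-1867)) - 12497 = ((140 - 92)/(153 - 92) + 1/(-1867)) - 12497 = (48/61 - 1/1867) - 12497 = 89555/113887 - 12497 = -1423156284/113887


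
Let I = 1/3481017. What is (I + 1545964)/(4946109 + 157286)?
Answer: 5381526965389/17765004752715 ≈ 0.30293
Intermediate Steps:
I = 1/3481017 ≈ 2.8727e-7
(I + 1545964)/(4946109 + 157286) = (1/3481017 + 1545964)/(4946109 + 157286) = (5381526965389/3481017)/5103395 = (5381526965389/3481017)*(1/5103395) = 5381526965389/17765004752715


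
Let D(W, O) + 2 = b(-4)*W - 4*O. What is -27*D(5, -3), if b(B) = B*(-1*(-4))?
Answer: 1890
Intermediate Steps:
b(B) = 4*B (b(B) = B*4 = 4*B)
D(W, O) = -2 - 16*W - 4*O (D(W, O) = -2 + ((4*(-4))*W - 4*O) = -2 + (-16*W - 4*O) = -2 - 16*W - 4*O)
-27*D(5, -3) = -27*(-2 - 16*5 - 4*(-3)) = -27*(-2 - 80 + 12) = -27*(-70) = 1890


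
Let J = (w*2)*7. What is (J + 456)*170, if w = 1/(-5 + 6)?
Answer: 79900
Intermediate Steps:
w = 1 (w = 1/1 = 1)
J = 14 (J = (1*2)*7 = 2*7 = 14)
(J + 456)*170 = (14 + 456)*170 = 470*170 = 79900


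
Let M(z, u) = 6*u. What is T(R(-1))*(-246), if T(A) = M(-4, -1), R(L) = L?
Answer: 1476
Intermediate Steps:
T(A) = -6 (T(A) = 6*(-1) = -6)
T(R(-1))*(-246) = -6*(-246) = 1476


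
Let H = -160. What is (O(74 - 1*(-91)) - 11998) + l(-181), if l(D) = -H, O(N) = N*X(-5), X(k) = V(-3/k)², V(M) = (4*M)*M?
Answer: -1436982/125 ≈ -11496.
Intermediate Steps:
V(M) = 4*M²
X(k) = 1296/k⁴ (X(k) = (4*(-3/k)²)² = (4*(9/k²))² = (36/k²)² = 1296/k⁴)
O(N) = 1296*N/625 (O(N) = N*(1296/(-5)⁴) = N*(1296*(1/625)) = N*(1296/625) = 1296*N/625)
l(D) = 160 (l(D) = -1*(-160) = 160)
(O(74 - 1*(-91)) - 11998) + l(-181) = (1296*(74 - 1*(-91))/625 - 11998) + 160 = (1296*(74 + 91)/625 - 11998) + 160 = ((1296/625)*165 - 11998) + 160 = (42768/125 - 11998) + 160 = -1456982/125 + 160 = -1436982/125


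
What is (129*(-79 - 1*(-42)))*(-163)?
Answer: 777999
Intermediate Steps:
(129*(-79 - 1*(-42)))*(-163) = (129*(-79 + 42))*(-163) = (129*(-37))*(-163) = -4773*(-163) = 777999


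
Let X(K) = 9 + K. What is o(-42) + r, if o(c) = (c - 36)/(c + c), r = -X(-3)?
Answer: -71/14 ≈ -5.0714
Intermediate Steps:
r = -6 (r = -(9 - 3) = -1*6 = -6)
o(c) = (-36 + c)/(2*c) (o(c) = (-36 + c)/((2*c)) = (-36 + c)*(1/(2*c)) = (-36 + c)/(2*c))
o(-42) + r = (1/2)*(-36 - 42)/(-42) - 6 = (1/2)*(-1/42)*(-78) - 6 = 13/14 - 6 = -71/14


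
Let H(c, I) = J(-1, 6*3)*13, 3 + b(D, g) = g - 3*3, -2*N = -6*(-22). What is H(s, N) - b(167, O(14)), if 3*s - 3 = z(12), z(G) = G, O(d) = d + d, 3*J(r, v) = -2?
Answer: -74/3 ≈ -24.667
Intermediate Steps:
J(r, v) = -⅔ (J(r, v) = (⅓)*(-2) = -⅔)
O(d) = 2*d
N = -66 (N = -(-3)*(-22) = -½*132 = -66)
b(D, g) = -12 + g (b(D, g) = -3 + (g - 3*3) = -3 + (g - 9) = -3 + (-9 + g) = -12 + g)
s = 5 (s = 1 + (⅓)*12 = 1 + 4 = 5)
H(c, I) = -26/3 (H(c, I) = -⅔*13 = -26/3)
H(s, N) - b(167, O(14)) = -26/3 - (-12 + 2*14) = -26/3 - (-12 + 28) = -26/3 - 1*16 = -26/3 - 16 = -74/3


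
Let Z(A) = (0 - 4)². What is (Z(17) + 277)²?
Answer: 85849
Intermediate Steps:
Z(A) = 16 (Z(A) = (-4)² = 16)
(Z(17) + 277)² = (16 + 277)² = 293² = 85849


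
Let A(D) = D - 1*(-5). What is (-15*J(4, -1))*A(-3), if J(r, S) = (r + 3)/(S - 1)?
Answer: 105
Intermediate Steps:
A(D) = 5 + D (A(D) = D + 5 = 5 + D)
J(r, S) = (3 + r)/(-1 + S)
(-15*J(4, -1))*A(-3) = (-15*(3 + 4)/(-1 - 1))*(5 - 3) = -15*7/(-2)*2 = -(-15)*7/2*2 = -15*(-7/2)*2 = (105/2)*2 = 105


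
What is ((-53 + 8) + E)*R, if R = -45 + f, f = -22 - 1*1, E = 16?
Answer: 1972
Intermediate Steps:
f = -23 (f = -22 - 1 = -23)
R = -68 (R = -45 - 23 = -68)
((-53 + 8) + E)*R = ((-53 + 8) + 16)*(-68) = (-45 + 16)*(-68) = -29*(-68) = 1972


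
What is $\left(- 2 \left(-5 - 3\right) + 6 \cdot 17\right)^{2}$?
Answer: $13924$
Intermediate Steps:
$\left(- 2 \left(-5 - 3\right) + 6 \cdot 17\right)^{2} = \left(\left(-2\right) \left(-8\right) + 102\right)^{2} = \left(16 + 102\right)^{2} = 118^{2} = 13924$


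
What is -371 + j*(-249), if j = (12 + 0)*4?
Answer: -12323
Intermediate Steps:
j = 48 (j = 12*4 = 48)
-371 + j*(-249) = -371 + 48*(-249) = -371 - 11952 = -12323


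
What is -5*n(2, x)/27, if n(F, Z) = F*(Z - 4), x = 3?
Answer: 10/27 ≈ 0.37037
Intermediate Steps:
n(F, Z) = F*(-4 + Z)
-5*n(2, x)/27 = -10*(-4 + 3)/27 = -10*(-1)*(1/27) = -5*(-2)*(1/27) = 10*(1/27) = 10/27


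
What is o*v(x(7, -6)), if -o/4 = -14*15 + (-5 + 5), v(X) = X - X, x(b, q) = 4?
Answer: 0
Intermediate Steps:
v(X) = 0
o = 840 (o = -4*(-14*15 + (-5 + 5)) = -4*(-210 + 0) = -4*(-210) = 840)
o*v(x(7, -6)) = 840*0 = 0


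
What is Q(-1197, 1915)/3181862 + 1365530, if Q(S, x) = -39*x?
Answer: 4344927942175/3181862 ≈ 1.3655e+6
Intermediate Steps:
Q(-1197, 1915)/3181862 + 1365530 = -39*1915/3181862 + 1365530 = -74685*1/3181862 + 1365530 = -74685/3181862 + 1365530 = 4344927942175/3181862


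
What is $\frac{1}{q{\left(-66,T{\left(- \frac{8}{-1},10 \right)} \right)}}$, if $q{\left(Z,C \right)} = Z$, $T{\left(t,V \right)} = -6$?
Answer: $- \frac{1}{66} \approx -0.015152$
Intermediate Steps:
$\frac{1}{q{\left(-66,T{\left(- \frac{8}{-1},10 \right)} \right)}} = \frac{1}{-66} = - \frac{1}{66}$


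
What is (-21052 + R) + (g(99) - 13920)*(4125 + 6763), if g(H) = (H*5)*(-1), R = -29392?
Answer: -157000964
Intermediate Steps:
g(H) = -5*H (g(H) = (5*H)*(-1) = -5*H)
(-21052 + R) + (g(99) - 13920)*(4125 + 6763) = (-21052 - 29392) + (-5*99 - 13920)*(4125 + 6763) = -50444 + (-495 - 13920)*10888 = -50444 - 14415*10888 = -50444 - 156950520 = -157000964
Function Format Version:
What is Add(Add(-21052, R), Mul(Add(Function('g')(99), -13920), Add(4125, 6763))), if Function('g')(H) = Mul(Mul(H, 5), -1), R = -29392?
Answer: -157000964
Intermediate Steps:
Function('g')(H) = Mul(-5, H) (Function('g')(H) = Mul(Mul(5, H), -1) = Mul(-5, H))
Add(Add(-21052, R), Mul(Add(Function('g')(99), -13920), Add(4125, 6763))) = Add(Add(-21052, -29392), Mul(Add(Mul(-5, 99), -13920), Add(4125, 6763))) = Add(-50444, Mul(Add(-495, -13920), 10888)) = Add(-50444, Mul(-14415, 10888)) = Add(-50444, -156950520) = -157000964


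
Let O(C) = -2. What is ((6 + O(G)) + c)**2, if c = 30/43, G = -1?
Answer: 40804/1849 ≈ 22.068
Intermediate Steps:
c = 30/43 (c = 30*(1/43) = 30/43 ≈ 0.69767)
((6 + O(G)) + c)**2 = ((6 - 2) + 30/43)**2 = (4 + 30/43)**2 = (202/43)**2 = 40804/1849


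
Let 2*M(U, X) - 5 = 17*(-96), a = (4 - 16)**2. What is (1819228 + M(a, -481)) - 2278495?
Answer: -920161/2 ≈ -4.6008e+5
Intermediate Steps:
a = 144 (a = (-12)**2 = 144)
M(U, X) = -1627/2 (M(U, X) = 5/2 + (17*(-96))/2 = 5/2 + (1/2)*(-1632) = 5/2 - 816 = -1627/2)
(1819228 + M(a, -481)) - 2278495 = (1819228 - 1627/2) - 2278495 = 3636829/2 - 2278495 = -920161/2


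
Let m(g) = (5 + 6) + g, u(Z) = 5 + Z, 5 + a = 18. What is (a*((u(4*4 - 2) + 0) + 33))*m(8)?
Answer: 12844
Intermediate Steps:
a = 13 (a = -5 + 18 = 13)
m(g) = 11 + g
(a*((u(4*4 - 2) + 0) + 33))*m(8) = (13*(((5 + (4*4 - 2)) + 0) + 33))*(11 + 8) = (13*(((5 + (16 - 2)) + 0) + 33))*19 = (13*(((5 + 14) + 0) + 33))*19 = (13*((19 + 0) + 33))*19 = (13*(19 + 33))*19 = (13*52)*19 = 676*19 = 12844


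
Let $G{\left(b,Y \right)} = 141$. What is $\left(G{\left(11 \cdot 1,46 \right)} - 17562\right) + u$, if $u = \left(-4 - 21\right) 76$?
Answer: $-19321$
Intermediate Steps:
$u = -1900$ ($u = \left(-25\right) 76 = -1900$)
$\left(G{\left(11 \cdot 1,46 \right)} - 17562\right) + u = \left(141 - 17562\right) - 1900 = -17421 - 1900 = -19321$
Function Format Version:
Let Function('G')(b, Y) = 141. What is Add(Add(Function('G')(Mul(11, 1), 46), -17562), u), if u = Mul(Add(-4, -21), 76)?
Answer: -19321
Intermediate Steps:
u = -1900 (u = Mul(-25, 76) = -1900)
Add(Add(Function('G')(Mul(11, 1), 46), -17562), u) = Add(Add(141, -17562), -1900) = Add(-17421, -1900) = -19321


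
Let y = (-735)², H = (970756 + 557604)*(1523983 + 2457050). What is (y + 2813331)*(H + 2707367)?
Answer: 20404558235379796332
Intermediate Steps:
H = 6084451595880 (H = 1528360*3981033 = 6084451595880)
y = 540225
(y + 2813331)*(H + 2707367) = (540225 + 2813331)*(6084451595880 + 2707367) = 3353556*6084454303247 = 20404558235379796332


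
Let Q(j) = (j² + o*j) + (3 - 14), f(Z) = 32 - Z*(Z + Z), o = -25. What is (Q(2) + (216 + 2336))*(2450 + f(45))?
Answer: -3912160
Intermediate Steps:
f(Z) = 32 - 2*Z² (f(Z) = 32 - Z*2*Z = 32 - 2*Z²)
Q(j) = -11 + j² - 25*j (Q(j) = (j² - 25*j) + (3 - 14) = (j² - 25*j) - 11 = -11 + j² - 25*j)
(Q(2) + (216 + 2336))*(2450 + f(45)) = ((-11 + 2² - 25*2) + (216 + 2336))*(2450 + (32 - 2*45²)) = ((-11 + 4 - 50) + 2552)*(2450 + (32 - 2*2025)) = (-57 + 2552)*(2450 + (32 - 4050)) = 2495*(2450 - 4018) = 2495*(-1568) = -3912160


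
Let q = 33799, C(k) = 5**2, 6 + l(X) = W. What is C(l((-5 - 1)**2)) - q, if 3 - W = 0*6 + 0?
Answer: -33774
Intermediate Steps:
W = 3 (W = 3 - (0*6 + 0) = 3 - (0 + 0) = 3 - 1*0 = 3 + 0 = 3)
l(X) = -3 (l(X) = -6 + 3 = -3)
C(k) = 25
C(l((-5 - 1)**2)) - q = 25 - 1*33799 = 25 - 33799 = -33774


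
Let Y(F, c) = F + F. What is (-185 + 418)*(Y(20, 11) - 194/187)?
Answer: 1697638/187 ≈ 9078.3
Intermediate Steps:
Y(F, c) = 2*F
(-185 + 418)*(Y(20, 11) - 194/187) = (-185 + 418)*(2*20 - 194/187) = 233*(40 - 194*1/187) = 233*(40 - 194/187) = 233*(7286/187) = 1697638/187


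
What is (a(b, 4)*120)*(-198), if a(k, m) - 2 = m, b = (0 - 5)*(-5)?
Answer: -142560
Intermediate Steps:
b = 25 (b = -5*(-5) = 25)
a(k, m) = 2 + m
(a(b, 4)*120)*(-198) = ((2 + 4)*120)*(-198) = (6*120)*(-198) = 720*(-198) = -142560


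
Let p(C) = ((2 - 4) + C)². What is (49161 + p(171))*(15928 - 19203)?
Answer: -254539550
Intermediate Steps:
p(C) = (-2 + C)²
(49161 + p(171))*(15928 - 19203) = (49161 + (-2 + 171)²)*(15928 - 19203) = (49161 + 169²)*(-3275) = (49161 + 28561)*(-3275) = 77722*(-3275) = -254539550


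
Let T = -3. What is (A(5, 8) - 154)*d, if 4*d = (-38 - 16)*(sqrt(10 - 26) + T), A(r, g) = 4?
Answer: -6075 + 8100*I ≈ -6075.0 + 8100.0*I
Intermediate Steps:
d = 81/2 - 54*I (d = ((-38 - 16)*(sqrt(10 - 26) - 3))/4 = (-54*(sqrt(-16) - 3))/4 = (-54*(4*I - 3))/4 = (-54*(-3 + 4*I))/4 = (162 - 216*I)/4 = 81/2 - 54*I ≈ 40.5 - 54.0*I)
(A(5, 8) - 154)*d = (4 - 154)*(81/2 - 54*I) = -150*(81/2 - 54*I) = -6075 + 8100*I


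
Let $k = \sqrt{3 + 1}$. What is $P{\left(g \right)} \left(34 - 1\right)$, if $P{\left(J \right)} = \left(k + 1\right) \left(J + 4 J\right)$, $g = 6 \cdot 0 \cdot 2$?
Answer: $0$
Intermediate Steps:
$g = 0$ ($g = 0 \cdot 2 = 0$)
$k = 2$ ($k = \sqrt{4} = 2$)
$P{\left(J \right)} = 15 J$ ($P{\left(J \right)} = \left(2 + 1\right) \left(J + 4 J\right) = 3 \cdot 5 J = 15 J$)
$P{\left(g \right)} \left(34 - 1\right) = 15 \cdot 0 \left(34 - 1\right) = 0 \cdot 33 = 0$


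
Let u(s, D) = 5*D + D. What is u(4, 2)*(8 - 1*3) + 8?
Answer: 68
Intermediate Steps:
u(s, D) = 6*D
u(4, 2)*(8 - 1*3) + 8 = (6*2)*(8 - 1*3) + 8 = 12*(8 - 3) + 8 = 12*5 + 8 = 60 + 8 = 68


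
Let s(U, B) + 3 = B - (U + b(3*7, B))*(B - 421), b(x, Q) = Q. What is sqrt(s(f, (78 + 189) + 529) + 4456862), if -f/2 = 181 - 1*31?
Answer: sqrt(4271655) ≈ 2066.8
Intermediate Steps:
f = -300 (f = -2*(181 - 1*31) = -2*(181 - 31) = -2*150 = -300)
s(U, B) = -3 + B - (-421 + B)*(B + U) (s(U, B) = -3 + (B - (U + B)*(B - 421)) = -3 + (B - (B + U)*(-421 + B)) = -3 + (B - (-421 + B)*(B + U)) = -3 + B - (-421 + B)*(B + U))
sqrt(s(f, (78 + 189) + 529) + 4456862) = sqrt((-3 - ((78 + 189) + 529)**2 + 421*(-300) + 422*((78 + 189) + 529) - 1*((78 + 189) + 529)*(-300)) + 4456862) = sqrt((-3 - (267 + 529)**2 - 126300 + 422*(267 + 529) - 1*(267 + 529)*(-300)) + 4456862) = sqrt((-3 - 1*796**2 - 126300 + 422*796 - 1*796*(-300)) + 4456862) = sqrt((-3 - 1*633616 - 126300 + 335912 + 238800) + 4456862) = sqrt((-3 - 633616 - 126300 + 335912 + 238800) + 4456862) = sqrt(-185207 + 4456862) = sqrt(4271655)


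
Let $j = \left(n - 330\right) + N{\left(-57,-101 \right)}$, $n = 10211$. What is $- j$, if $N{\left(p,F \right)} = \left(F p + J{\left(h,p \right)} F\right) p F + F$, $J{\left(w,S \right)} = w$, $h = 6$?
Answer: $-29664087$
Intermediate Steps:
$N{\left(p,F \right)} = F + F p \left(6 F + F p\right)$ ($N{\left(p,F \right)} = \left(F p + 6 F\right) p F + F = \left(6 F + F p\right) p F + F = p \left(6 F + F p\right) F + F = F p \left(6 F + F p\right) + F = F + F p \left(6 F + F p\right)$)
$j = 29664087$ ($j = \left(10211 - 330\right) - 101 \left(1 - 101 \left(-57\right)^{2} + 6 \left(-101\right) \left(-57\right)\right) = 9881 - 101 \left(1 - 328149 + 34542\right) = 9881 - -29654206 = 9881 + 29654206 = 29664087$)
$- j = \left(-1\right) 29664087 = -29664087$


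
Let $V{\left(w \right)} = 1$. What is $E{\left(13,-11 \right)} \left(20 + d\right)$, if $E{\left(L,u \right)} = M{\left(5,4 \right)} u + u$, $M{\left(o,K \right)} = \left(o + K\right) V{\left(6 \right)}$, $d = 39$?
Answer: $-6490$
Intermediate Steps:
$M{\left(o,K \right)} = K + o$ ($M{\left(o,K \right)} = \left(o + K\right) 1 = \left(K + o\right) 1 = K + o$)
$E{\left(L,u \right)} = 10 u$ ($E{\left(L,u \right)} = \left(4 + 5\right) u + u = 9 u + u = 10 u$)
$E{\left(13,-11 \right)} \left(20 + d\right) = 10 \left(-11\right) \left(20 + 39\right) = \left(-110\right) 59 = -6490$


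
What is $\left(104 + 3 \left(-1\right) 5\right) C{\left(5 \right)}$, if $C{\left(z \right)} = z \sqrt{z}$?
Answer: $445 \sqrt{5} \approx 995.05$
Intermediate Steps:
$C{\left(z \right)} = z^{\frac{3}{2}}$
$\left(104 + 3 \left(-1\right) 5\right) C{\left(5 \right)} = \left(104 + 3 \left(-1\right) 5\right) 5^{\frac{3}{2}} = \left(104 - 15\right) 5 \sqrt{5} = 89 \cdot 5 \sqrt{5} = 445 \sqrt{5}$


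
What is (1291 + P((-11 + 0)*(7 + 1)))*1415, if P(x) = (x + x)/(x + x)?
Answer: 1828180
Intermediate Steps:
P(x) = 1 (P(x) = (2*x)/((2*x)) = (2*x)*(1/(2*x)) = 1)
(1291 + P((-11 + 0)*(7 + 1)))*1415 = (1291 + 1)*1415 = 1292*1415 = 1828180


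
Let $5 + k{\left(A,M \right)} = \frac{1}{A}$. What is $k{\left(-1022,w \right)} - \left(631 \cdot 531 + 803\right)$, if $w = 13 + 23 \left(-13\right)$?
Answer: $- \frac{343258119}{1022} \approx -3.3587 \cdot 10^{5}$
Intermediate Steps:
$w = -286$ ($w = 13 - 299 = -286$)
$k{\left(A,M \right)} = -5 + \frac{1}{A}$
$k{\left(-1022,w \right)} - \left(631 \cdot 531 + 803\right) = \left(-5 + \frac{1}{-1022}\right) - \left(631 \cdot 531 + 803\right) = \left(-5 - \frac{1}{1022}\right) - \left(335061 + 803\right) = - \frac{5111}{1022} - 335864 = - \frac{343258119}{1022}$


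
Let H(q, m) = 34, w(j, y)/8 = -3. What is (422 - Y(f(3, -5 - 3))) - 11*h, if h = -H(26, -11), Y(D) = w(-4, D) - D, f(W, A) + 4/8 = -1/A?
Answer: 6557/8 ≈ 819.63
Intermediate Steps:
f(W, A) = -½ - 1/A
w(j, y) = -24 (w(j, y) = 8*(-3) = -24)
Y(D) = -24 - D
h = -34 (h = -1*34 = -34)
(422 - Y(f(3, -5 - 3))) - 11*h = (422 - (-24 - (-2 - (-5 - 3))/(2*(-5 - 3)))) - 11*(-34) = (422 - (-24 - (-2 - 1*(-8))/(2*(-8)))) + 374 = (422 - (-24 - (-1)*(-2 + 8)/(2*8))) + 374 = (422 - (-24 - (-1)*6/(2*8))) + 374 = (422 - (-24 - 1*(-3/8))) + 374 = (422 - (-24 + 3/8)) + 374 = (422 - 1*(-189/8)) + 374 = (422 + 189/8) + 374 = 3565/8 + 374 = 6557/8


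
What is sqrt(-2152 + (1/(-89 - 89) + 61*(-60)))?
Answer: 7*I*sqrt(3758114)/178 ≈ 76.237*I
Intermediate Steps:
sqrt(-2152 + (1/(-89 - 89) + 61*(-60))) = sqrt(-2152 + (1/(-178) - 3660)) = sqrt(-2152 + (-1/178 - 3660)) = sqrt(-2152 - 651481/178) = sqrt(-1034537/178) = 7*I*sqrt(3758114)/178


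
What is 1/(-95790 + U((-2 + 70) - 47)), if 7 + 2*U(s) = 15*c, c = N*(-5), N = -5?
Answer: -1/95606 ≈ -1.0460e-5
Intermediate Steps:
c = 25 (c = -5*(-5) = 25)
U(s) = 184 (U(s) = -7/2 + (15*25)/2 = -7/2 + (1/2)*375 = -7/2 + 375/2 = 184)
1/(-95790 + U((-2 + 70) - 47)) = 1/(-95790 + 184) = 1/(-95606) = -1/95606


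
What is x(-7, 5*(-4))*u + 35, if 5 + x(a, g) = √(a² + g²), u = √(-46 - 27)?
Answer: 35 + I*√73*(-5 + √449) ≈ 35.0 + 138.32*I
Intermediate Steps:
u = I*√73 (u = √(-73) = I*√73 ≈ 8.544*I)
x(a, g) = -5 + √(a² + g²)
x(-7, 5*(-4))*u + 35 = (-5 + √((-7)² + (5*(-4))²))*(I*√73) + 35 = (-5 + √(49 + (-20)²))*(I*√73) + 35 = (-5 + √(49 + 400))*(I*√73) + 35 = (-5 + √449)*(I*√73) + 35 = I*√73*(-5 + √449) + 35 = 35 + I*√73*(-5 + √449)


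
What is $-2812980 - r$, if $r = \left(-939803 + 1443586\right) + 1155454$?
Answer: $-4472217$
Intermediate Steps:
$r = 1659237$ ($r = 503783 + 1155454 = 1659237$)
$-2812980 - r = -2812980 - 1659237 = -4472217$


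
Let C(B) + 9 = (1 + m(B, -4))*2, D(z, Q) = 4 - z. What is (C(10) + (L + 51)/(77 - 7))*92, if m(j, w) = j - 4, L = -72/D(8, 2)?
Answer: 19274/35 ≈ 550.69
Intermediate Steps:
L = 18 (L = -72/(4 - 1*8) = -72/(4 - 8) = -72/(-4) = -72*(-1/4) = 18)
m(j, w) = -4 + j
C(B) = -15 + 2*B (C(B) = -9 + (1 + (-4 + B))*2 = -9 + (-3 + B)*2 = -9 + (-6 + 2*B) = -15 + 2*B)
(C(10) + (L + 51)/(77 - 7))*92 = ((-15 + 2*10) + (18 + 51)/(77 - 7))*92 = ((-15 + 20) + 69/70)*92 = (5 + 69*(1/70))*92 = (5 + 69/70)*92 = (419/70)*92 = 19274/35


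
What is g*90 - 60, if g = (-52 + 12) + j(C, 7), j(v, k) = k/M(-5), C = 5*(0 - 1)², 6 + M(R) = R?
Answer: -40890/11 ≈ -3717.3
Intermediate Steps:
M(R) = -6 + R
C = 5 (C = 5*(-1)² = 5*1 = 5)
j(v, k) = -k/11 (j(v, k) = k/(-6 - 5) = k/(-11) = k*(-1/11) = -k/11)
g = -447/11 (g = (-52 + 12) - 1/11*7 = -40 - 7/11 = -447/11 ≈ -40.636)
g*90 - 60 = -447/11*90 - 60 = -40230/11 - 60 = -40890/11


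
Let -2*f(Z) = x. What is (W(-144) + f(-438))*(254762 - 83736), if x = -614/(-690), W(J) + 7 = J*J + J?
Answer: 1214570469959/345 ≈ 3.5205e+9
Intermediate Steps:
W(J) = -7 + J + J² (W(J) = -7 + (J*J + J) = -7 + (J² + J) = -7 + (J + J²) = -7 + J + J²)
x = 307/345 (x = -614*(-1/690) = 307/345 ≈ 0.88986)
f(Z) = -307/690 (f(Z) = -½*307/345 = -307/690)
(W(-144) + f(-438))*(254762 - 83736) = ((-7 - 144 + (-144)²) - 307/690)*(254762 - 83736) = ((-7 - 144 + 20736) - 307/690)*171026 = (20585 - 307/690)*171026 = (14203343/690)*171026 = 1214570469959/345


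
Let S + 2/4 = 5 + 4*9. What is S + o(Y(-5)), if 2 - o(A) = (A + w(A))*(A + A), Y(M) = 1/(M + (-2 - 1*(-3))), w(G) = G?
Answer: 169/4 ≈ 42.250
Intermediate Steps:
Y(M) = 1/(1 + M) (Y(M) = 1/(M + (-2 + 3)) = 1/(M + 1) = 1/(1 + M))
S = 81/2 (S = -1/2 + (5 + 4*9) = -1/2 + (5 + 36) = -1/2 + 41 = 81/2 ≈ 40.500)
o(A) = 2 - 4*A**2 (o(A) = 2 - (A + A)*(A + A) = 2 - 2*A*2*A = 2 - 4*A**2)
S + o(Y(-5)) = 81/2 + (2 - 4/(1 - 5)**2) = 81/2 + (2 - 4*(1/(-4))**2) = 81/2 + (2 - 4*(-1/4)**2) = 81/2 + (2 - 4*1/16) = 81/2 + (2 - 1/4) = 81/2 + 7/4 = 169/4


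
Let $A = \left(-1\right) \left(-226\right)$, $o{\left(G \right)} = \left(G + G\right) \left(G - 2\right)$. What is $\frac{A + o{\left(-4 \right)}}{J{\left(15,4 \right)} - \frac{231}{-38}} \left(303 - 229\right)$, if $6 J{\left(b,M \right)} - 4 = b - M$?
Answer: $\frac{385244}{163} \approx 2363.5$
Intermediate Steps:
$J{\left(b,M \right)} = \frac{2}{3} - \frac{M}{6} + \frac{b}{6}$ ($J{\left(b,M \right)} = \frac{2}{3} + \frac{b - M}{6} = \frac{2}{3} - \left(- \frac{b}{6} + \frac{M}{6}\right) = \frac{2}{3} - \frac{M}{6} + \frac{b}{6}$)
$o{\left(G \right)} = 2 G \left(-2 + G\right)$
$A = 226$
$\frac{A + o{\left(-4 \right)}}{J{\left(15,4 \right)} - \frac{231}{-38}} \left(303 - 229\right) = \frac{226 + 2 \left(-4\right) \left(-2 - 4\right)}{\left(\frac{2}{3} - \frac{2}{3} + \frac{1}{6} \cdot 15\right) - \frac{231}{-38}} \left(303 - 229\right) = \frac{226 + 2 \left(-4\right) \left(-6\right)}{\left(\frac{2}{3} - \frac{2}{3} + \frac{5}{2}\right) - - \frac{231}{38}} \cdot 74 = \frac{226 + 48}{\frac{5}{2} + \frac{231}{38}} \cdot 74 = \frac{274}{\frac{163}{19}} \cdot 74 = 274 \cdot \frac{19}{163} \cdot 74 = \frac{5206}{163} \cdot 74 = \frac{385244}{163}$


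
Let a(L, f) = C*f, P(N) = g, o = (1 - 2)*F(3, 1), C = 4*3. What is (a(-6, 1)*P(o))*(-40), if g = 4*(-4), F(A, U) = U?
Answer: 7680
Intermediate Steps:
C = 12
o = -1 (o = (1 - 2)*1 = -1*1 = -1)
g = -16
P(N) = -16
a(L, f) = 12*f
(a(-6, 1)*P(o))*(-40) = ((12*1)*(-16))*(-40) = (12*(-16))*(-40) = -192*(-40) = 7680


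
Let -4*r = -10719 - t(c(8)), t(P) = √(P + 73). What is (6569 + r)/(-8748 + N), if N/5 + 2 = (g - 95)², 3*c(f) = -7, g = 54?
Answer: -36995/1412 - √159/2118 ≈ -26.206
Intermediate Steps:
c(f) = -7/3 (c(f) = (⅓)*(-7) = -7/3)
N = 8395 (N = -10 + 5*(54 - 95)² = -10 + 5*(-41)² = -10 + 5*1681 = -10 + 8405 = 8395)
t(P) = √(73 + P)
r = 10719/4 + √159/6 (r = -(-10719 - √(73 - 7/3))/4 = -(-10719 - √(212/3))/4 = -(-10719 - 2*√159/3)/4 = 10719/4 + √159/6 ≈ 2681.9)
(6569 + r)/(-8748 + N) = (6569 + (10719/4 + √159/6))/(-8748 + 8395) = (36995/4 + √159/6)/(-353) = (36995/4 + √159/6)*(-1/353) = -36995/1412 - √159/2118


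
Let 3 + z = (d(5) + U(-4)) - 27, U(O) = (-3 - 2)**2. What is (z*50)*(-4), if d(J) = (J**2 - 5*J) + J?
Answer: 0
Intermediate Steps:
d(J) = J**2 - 4*J
U(O) = 25 (U(O) = (-5)**2 = 25)
z = 0 (z = -3 + ((5*(-4 + 5) + 25) - 27) = -3 + ((5*1 + 25) - 27) = -3 + ((5 + 25) - 27) = -3 + (30 - 27) = -3 + 3 = 0)
(z*50)*(-4) = (0*50)*(-4) = 0*(-4) = 0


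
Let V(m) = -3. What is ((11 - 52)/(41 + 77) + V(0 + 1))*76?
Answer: -15010/59 ≈ -254.41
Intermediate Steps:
((11 - 52)/(41 + 77) + V(0 + 1))*76 = ((11 - 52)/(41 + 77) - 3)*76 = (-41/118 - 3)*76 = -395/118*76 = -15010/59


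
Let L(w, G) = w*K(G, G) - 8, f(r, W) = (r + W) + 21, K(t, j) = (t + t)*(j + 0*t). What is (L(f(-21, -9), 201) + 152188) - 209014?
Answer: -784052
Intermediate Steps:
K(t, j) = 2*j*t (K(t, j) = (2*t)*(j + 0) = (2*t)*j = 2*j*t)
f(r, W) = 21 + W + r (f(r, W) = (W + r) + 21 = 21 + W + r)
L(w, G) = -8 + 2*w*G² (L(w, G) = w*(2*G*G) - 8 = w*(2*G²) - 8 = 2*w*G² - 8 = -8 + 2*w*G²)
(L(f(-21, -9), 201) + 152188) - 209014 = ((-8 + 2*(21 - 9 - 21)*201²) + 152188) - 209014 = ((-8 + 2*(-9)*40401) + 152188) - 209014 = ((-8 - 727218) + 152188) - 209014 = (-727226 + 152188) - 209014 = -575038 - 209014 = -784052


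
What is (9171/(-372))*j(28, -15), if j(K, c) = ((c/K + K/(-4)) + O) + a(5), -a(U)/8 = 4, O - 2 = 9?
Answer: 2442543/3472 ≈ 703.50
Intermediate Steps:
O = 11 (O = 2 + 9 = 11)
a(U) = -32 (a(U) = -8*4 = -32)
j(K, c) = -21 - K/4 + c/K (j(K, c) = ((c/K + K/(-4)) + 11) - 32 = ((c/K + K*(-¼)) + 11) - 32 = ((c/K - K/4) + 11) - 32 = ((-K/4 + c/K) + 11) - 32 = (11 - K/4 + c/K) - 32 = -21 - K/4 + c/K)
(9171/(-372))*j(28, -15) = (9171/(-372))*(-21 - ¼*28 - 15/28) = (9171*(-1/372))*(-21 - 7 - 15*1/28) = -3057*(-21 - 7 - 15/28)/124 = -3057/124*(-799/28) = 2442543/3472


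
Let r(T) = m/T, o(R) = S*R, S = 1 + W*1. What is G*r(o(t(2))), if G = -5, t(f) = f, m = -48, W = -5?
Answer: -30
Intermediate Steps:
S = -4 (S = 1 - 5*1 = 1 - 5 = -4)
o(R) = -4*R
r(T) = -48/T
G*r(o(t(2))) = -(-240)/((-4*2)) = -(-240)/(-8) = -(-240)*(-1)/8 = -5*6 = -30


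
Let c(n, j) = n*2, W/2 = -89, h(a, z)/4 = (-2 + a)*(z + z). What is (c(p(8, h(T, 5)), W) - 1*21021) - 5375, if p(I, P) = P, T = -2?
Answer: -26716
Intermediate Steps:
h(a, z) = 8*z*(-2 + a) (h(a, z) = 4*((-2 + a)*(z + z)) = 4*((-2 + a)*(2*z)) = 4*(2*z*(-2 + a)) = 8*z*(-2 + a))
W = -178 (W = 2*(-89) = -178)
c(n, j) = 2*n
(c(p(8, h(T, 5)), W) - 1*21021) - 5375 = (2*(8*5*(-2 - 2)) - 1*21021) - 5375 = (2*(8*5*(-4)) - 21021) - 5375 = (2*(-160) - 21021) - 5375 = (-320 - 21021) - 5375 = -21341 - 5375 = -26716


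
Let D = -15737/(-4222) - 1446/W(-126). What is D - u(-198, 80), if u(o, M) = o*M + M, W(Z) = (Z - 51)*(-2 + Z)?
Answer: 125654306065/7971136 ≈ 15764.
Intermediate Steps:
W(Z) = (-51 + Z)*(-2 + Z)
u(o, M) = M + M*o (u(o, M) = M*o + M = M + M*o)
D = 29202705/7971136 (D = -15737/(-4222) - 1446/(102 + (-126)² - 53*(-126)) = -15737*(-1/4222) - 1446/(102 + 15876 + 6678) = 15737/4222 - 1446/22656 = 15737/4222 - 1446*1/22656 = 15737/4222 - 241/3776 = 29202705/7971136 ≈ 3.6636)
D - u(-198, 80) = 29202705/7971136 - 80*(1 - 198) = 29202705/7971136 - 80*(-197) = 29202705/7971136 - 1*(-15760) = 29202705/7971136 + 15760 = 125654306065/7971136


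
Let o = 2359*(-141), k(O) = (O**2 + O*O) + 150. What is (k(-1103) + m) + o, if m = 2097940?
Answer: 4198689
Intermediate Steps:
k(O) = 150 + 2*O**2 (k(O) = (O**2 + O**2) + 150 = 2*O**2 + 150 = 150 + 2*O**2)
o = -332619
(k(-1103) + m) + o = ((150 + 2*(-1103)**2) + 2097940) - 332619 = ((150 + 2*1216609) + 2097940) - 332619 = ((150 + 2433218) + 2097940) - 332619 = (2433368 + 2097940) - 332619 = 4531308 - 332619 = 4198689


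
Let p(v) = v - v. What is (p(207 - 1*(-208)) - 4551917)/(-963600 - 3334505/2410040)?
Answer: 2194060409336/464463575701 ≈ 4.7239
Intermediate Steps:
p(v) = 0
(p(207 - 1*(-208)) - 4551917)/(-963600 - 3334505/2410040) = (0 - 4551917)/(-963600 - 3334505/2410040) = -4551917/(-963600 - 3334505*1/2410040) = -4551917/(-963600 - 666901/482008) = -4551917/(-464463575701/482008) = -4551917*(-482008/464463575701) = 2194060409336/464463575701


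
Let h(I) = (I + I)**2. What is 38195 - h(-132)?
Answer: -31501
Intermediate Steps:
h(I) = 4*I**2 (h(I) = (2*I)**2 = 4*I**2)
38195 - h(-132) = 38195 - 4*(-132)**2 = 38195 - 4*17424 = 38195 - 1*69696 = 38195 - 69696 = -31501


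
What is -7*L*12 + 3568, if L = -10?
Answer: 4408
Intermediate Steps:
-7*L*12 + 3568 = -7*(-10)*12 + 3568 = 70*12 + 3568 = 840 + 3568 = 4408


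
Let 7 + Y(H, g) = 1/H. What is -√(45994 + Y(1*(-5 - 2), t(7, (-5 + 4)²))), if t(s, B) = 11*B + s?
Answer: -2*√563339/7 ≈ -214.45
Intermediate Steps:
t(s, B) = s + 11*B
Y(H, g) = -7 + 1/H
-√(45994 + Y(1*(-5 - 2), t(7, (-5 + 4)²))) = -√(45994 + (-7 + 1/(1*(-5 - 2)))) = -√(45994 + (-7 + 1/(1*(-7)))) = -√(45994 + (-7 + 1/(-7))) = -√(45994 + (-7 - ⅐)) = -√(45994 - 50/7) = -√(321908/7) = -2*√563339/7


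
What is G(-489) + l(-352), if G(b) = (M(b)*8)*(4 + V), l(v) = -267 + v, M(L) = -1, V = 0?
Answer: -651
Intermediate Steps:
G(b) = -32 (G(b) = (-1*8)*(4 + 0) = -8*4 = -32)
G(-489) + l(-352) = -32 + (-267 - 352) = -32 - 619 = -651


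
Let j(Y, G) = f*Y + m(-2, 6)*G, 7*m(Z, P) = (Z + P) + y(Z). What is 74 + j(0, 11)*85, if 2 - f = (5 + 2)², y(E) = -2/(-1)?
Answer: 6128/7 ≈ 875.43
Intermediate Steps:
y(E) = 2 (y(E) = -2*(-1) = 2)
f = -47 (f = 2 - (5 + 2)² = 2 - 1*7² = 2 - 1*49 = 2 - 49 = -47)
m(Z, P) = 2/7 + P/7 + Z/7 (m(Z, P) = ((Z + P) + 2)/7 = ((P + Z) + 2)/7 = (2 + P + Z)/7 = 2/7 + P/7 + Z/7)
j(Y, G) = -47*Y + 6*G/7 (j(Y, G) = -47*Y + (2/7 + (⅐)*6 + (⅐)*(-2))*G = -47*Y + (2/7 + 6/7 - 2/7)*G = -47*Y + 6*G/7)
74 + j(0, 11)*85 = 74 + (-47*0 + (6/7)*11)*85 = 74 + (0 + 66/7)*85 = 74 + (66/7)*85 = 74 + 5610/7 = 6128/7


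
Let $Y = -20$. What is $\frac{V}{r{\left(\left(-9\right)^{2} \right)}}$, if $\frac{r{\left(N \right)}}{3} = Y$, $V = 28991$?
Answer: $- \frac{28991}{60} \approx -483.18$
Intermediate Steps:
$r{\left(N \right)} = -60$ ($r{\left(N \right)} = 3 \left(-20\right) = -60$)
$\frac{V}{r{\left(\left(-9\right)^{2} \right)}} = \frac{28991}{-60} = 28991 \left(- \frac{1}{60}\right) = - \frac{28991}{60}$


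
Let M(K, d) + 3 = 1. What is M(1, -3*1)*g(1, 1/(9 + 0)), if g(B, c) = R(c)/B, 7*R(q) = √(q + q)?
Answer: -2*√2/21 ≈ -0.13469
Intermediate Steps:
R(q) = √2*√q/7 (R(q) = √(q + q)/7 = √(2*q)/7 = (√2*√q)/7 = √2*√q/7)
g(B, c) = √2*√c/(7*B) (g(B, c) = (√2*√c/7)/B = √2*√c/(7*B))
M(K, d) = -2 (M(K, d) = -3 + 1 = -2)
M(1, -3*1)*g(1, 1/(9 + 0)) = -2*√2*√(1/(9 + 0))/(7*1) = -2*√2*√(1/9)/7 = -2*√2*√(⅑)/7 = -2*√2/(7*3) = -2*√2/21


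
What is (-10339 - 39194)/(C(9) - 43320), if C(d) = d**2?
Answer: 16511/14413 ≈ 1.1456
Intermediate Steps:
(-10339 - 39194)/(C(9) - 43320) = (-10339 - 39194)/(9**2 - 43320) = -49533/(81 - 43320) = -49533/(-43239) = -49533*(-1/43239) = 16511/14413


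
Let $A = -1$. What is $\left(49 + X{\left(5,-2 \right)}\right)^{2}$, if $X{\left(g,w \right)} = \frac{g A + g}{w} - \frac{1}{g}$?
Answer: $\frac{59536}{25} \approx 2381.4$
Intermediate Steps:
$X{\left(g,w \right)} = - \frac{1}{g}$ ($X{\left(g,w \right)} = \frac{g \left(-1\right) + g}{w} - \frac{1}{g} = \frac{- g + g}{w} - \frac{1}{g} = \frac{0}{w} - \frac{1}{g} = 0 - \frac{1}{g} = - \frac{1}{g}$)
$\left(49 + X{\left(5,-2 \right)}\right)^{2} = \left(49 - \frac{1}{5}\right)^{2} = \left(\frac{244}{5}\right)^{2} = \frac{59536}{25}$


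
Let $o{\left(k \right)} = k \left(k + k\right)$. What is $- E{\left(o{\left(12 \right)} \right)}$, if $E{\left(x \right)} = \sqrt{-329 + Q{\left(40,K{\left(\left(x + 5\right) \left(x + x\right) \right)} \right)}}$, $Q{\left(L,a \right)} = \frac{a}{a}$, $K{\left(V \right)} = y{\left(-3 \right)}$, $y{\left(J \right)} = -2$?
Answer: $- 2 i \sqrt{82} \approx - 18.111 i$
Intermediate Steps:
$o{\left(k \right)} = 2 k^{2}$ ($o{\left(k \right)} = k 2 k = 2 k^{2}$)
$K{\left(V \right)} = -2$
$Q{\left(L,a \right)} = 1$
$E{\left(x \right)} = 2 i \sqrt{82}$ ($E{\left(x \right)} = \sqrt{-329 + 1} = \sqrt{-328} = 2 i \sqrt{82}$)
$- E{\left(o{\left(12 \right)} \right)} = - 2 i \sqrt{82}$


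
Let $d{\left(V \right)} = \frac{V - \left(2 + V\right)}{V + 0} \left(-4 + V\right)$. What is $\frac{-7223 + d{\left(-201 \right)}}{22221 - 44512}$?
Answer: $\frac{1452233}{4480491} \approx 0.32412$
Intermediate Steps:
$d{\left(V \right)} = - \frac{2 \left(-4 + V\right)}{V}$ ($d{\left(V \right)} = \frac{V - \left(2 + V\right)}{V} \left(-4 + V\right) = - \frac{2}{V} \left(-4 + V\right) = - \frac{2 \left(-4 + V\right)}{V}$)
$\frac{-7223 + d{\left(-201 \right)}}{22221 - 44512} = \frac{-7223 - \left(2 - \frac{8}{-201}\right)}{22221 - 44512} = \frac{-7223 + \left(-2 + 8 \left(- \frac{1}{201}\right)\right)}{-22291} = \left(-7223 - \frac{410}{201}\right) \left(- \frac{1}{22291}\right) = \left(- \frac{1452233}{201}\right) \left(- \frac{1}{22291}\right) = \frac{1452233}{4480491}$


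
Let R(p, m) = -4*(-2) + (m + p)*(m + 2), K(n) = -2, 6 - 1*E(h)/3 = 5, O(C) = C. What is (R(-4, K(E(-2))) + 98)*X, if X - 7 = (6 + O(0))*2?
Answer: 2014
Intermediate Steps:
E(h) = 3 (E(h) = 18 - 3*5 = 18 - 15 = 3)
R(p, m) = 8 + (2 + m)*(m + p) (R(p, m) = 8 + (m + p)*(2 + m) = 8 + (2 + m)*(m + p))
X = 19 (X = 7 + (6 + 0)*2 = 7 + 6*2 = 7 + 12 = 19)
(R(-4, K(E(-2))) + 98)*X = ((8 + (-2)**2 + 2*(-2) + 2*(-4) - 2*(-4)) + 98)*19 = ((8 + 4 - 4 - 8 + 8) + 98)*19 = (8 + 98)*19 = 106*19 = 2014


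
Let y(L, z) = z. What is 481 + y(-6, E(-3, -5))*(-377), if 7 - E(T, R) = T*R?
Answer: 3497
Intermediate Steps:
E(T, R) = 7 - R*T (E(T, R) = 7 - T*R = 7 - R*T)
481 + y(-6, E(-3, -5))*(-377) = 481 + (7 - 1*(-5)*(-3))*(-377) = 481 + (7 - 15)*(-377) = 481 - 8*(-377) = 481 + 3016 = 3497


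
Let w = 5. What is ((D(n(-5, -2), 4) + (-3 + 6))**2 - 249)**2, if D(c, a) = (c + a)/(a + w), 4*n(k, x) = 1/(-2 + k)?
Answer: 2800344536929/49787136 ≈ 56246.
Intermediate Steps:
n(k, x) = 1/(4*(-2 + k))
D(c, a) = (a + c)/(5 + a) (D(c, a) = (c + a)/(a + 5) = (a + c)/(5 + a))
((D(n(-5, -2), 4) + (-3 + 6))**2 - 249)**2 = (((4 + 1/(4*(-2 - 5)))/(5 + 4) + (-3 + 6))**2 - 249)**2 = (((4 + (1/4)/(-7))/9 + 3)**2 - 249)**2 = (((4 + (1/4)*(-1/7))/9 + 3)**2 - 249)**2 = (((4 - 1/28)/9 + 3)**2 - 249)**2 = (((1/9)*(111/28) + 3)**2 - 249)**2 = ((37/84 + 3)**2 - 249)**2 = ((289/84)**2 - 249)**2 = (83521/7056 - 249)**2 = (-1673423/7056)**2 = 2800344536929/49787136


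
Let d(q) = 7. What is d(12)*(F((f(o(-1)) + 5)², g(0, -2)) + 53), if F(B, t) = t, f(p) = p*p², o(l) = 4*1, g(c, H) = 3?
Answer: 392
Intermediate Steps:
o(l) = 4
f(p) = p³
d(12)*(F((f(o(-1)) + 5)², g(0, -2)) + 53) = 7*(3 + 53) = 7*56 = 392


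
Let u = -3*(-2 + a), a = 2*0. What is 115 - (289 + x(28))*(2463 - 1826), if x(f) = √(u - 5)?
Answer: -184615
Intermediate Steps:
a = 0
u = 6 (u = -3*(-2 + 0) = -3*(-2) = 6)
x(f) = 1 (x(f) = √(6 - 5) = √1 = 1)
115 - (289 + x(28))*(2463 - 1826) = 115 - (289 + 1)*(2463 - 1826) = 115 - 290*637 = 115 - 1*184730 = 115 - 184730 = -184615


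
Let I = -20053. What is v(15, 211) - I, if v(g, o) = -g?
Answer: 20038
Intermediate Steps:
v(15, 211) - I = -1*15 - 1*(-20053) = -15 + 20053 = 20038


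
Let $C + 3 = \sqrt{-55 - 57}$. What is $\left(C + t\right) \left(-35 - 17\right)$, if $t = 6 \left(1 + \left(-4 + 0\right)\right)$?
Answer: $1092 - 208 i \sqrt{7} \approx 1092.0 - 550.32 i$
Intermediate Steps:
$t = -18$ ($t = 6 \left(1 - 4\right) = 6 \left(-3\right) = -18$)
$C = -3 + 4 i \sqrt{7}$ ($C = -3 + \sqrt{-55 - 57} = -3 + \sqrt{-112} = -3 + 4 i \sqrt{7} \approx -3.0 + 10.583 i$)
$\left(C + t\right) \left(-35 - 17\right) = \left(\left(-3 + 4 i \sqrt{7}\right) - 18\right) \left(-35 - 17\right) = \left(-21 + 4 i \sqrt{7}\right) \left(-52\right) = 1092 - 208 i \sqrt{7}$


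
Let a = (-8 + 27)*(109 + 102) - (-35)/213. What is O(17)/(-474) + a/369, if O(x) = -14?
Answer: 67645601/6209163 ≈ 10.894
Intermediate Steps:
a = 853952/213 (a = 19*211 - (-35)/213 = 4009 - 1*(-35/213) = 4009 + 35/213 = 853952/213 ≈ 4009.2)
O(17)/(-474) + a/369 = -14/(-474) + (853952/213)/369 = -14*(-1/474) + (853952/213)*(1/369) = 7/237 + 853952/78597 = 67645601/6209163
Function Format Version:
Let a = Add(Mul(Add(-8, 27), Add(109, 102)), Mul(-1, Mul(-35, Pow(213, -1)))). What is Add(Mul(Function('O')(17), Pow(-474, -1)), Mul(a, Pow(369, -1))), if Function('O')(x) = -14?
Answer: Rational(67645601, 6209163) ≈ 10.894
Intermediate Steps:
a = Rational(853952, 213) (a = Add(Mul(19, 211), Mul(-1, Mul(-35, Rational(1, 213)))) = Add(4009, Mul(-1, Rational(-35, 213))) = Add(4009, Rational(35, 213)) = Rational(853952, 213) ≈ 4009.2)
Add(Mul(Function('O')(17), Pow(-474, -1)), Mul(a, Pow(369, -1))) = Add(Mul(-14, Pow(-474, -1)), Mul(Rational(853952, 213), Pow(369, -1))) = Add(Mul(-14, Rational(-1, 474)), Mul(Rational(853952, 213), Rational(1, 369))) = Add(Rational(7, 237), Rational(853952, 78597)) = Rational(67645601, 6209163)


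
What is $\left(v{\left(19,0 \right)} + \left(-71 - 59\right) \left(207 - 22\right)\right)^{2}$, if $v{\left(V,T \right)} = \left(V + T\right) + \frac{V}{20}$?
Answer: $\frac{230977321201}{400} \approx 5.7744 \cdot 10^{8}$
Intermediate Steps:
$v{\left(V,T \right)} = T + \frac{21 V}{20}$ ($v{\left(V,T \right)} = \left(T + V\right) + V \frac{1}{20} = \left(T + V\right) + \frac{V}{20} = T + \frac{21 V}{20}$)
$\left(v{\left(19,0 \right)} + \left(-71 - 59\right) \left(207 - 22\right)\right)^{2} = \left(\left(0 + \frac{21}{20} \cdot 19\right) + \left(-71 - 59\right) \left(207 - 22\right)\right)^{2} = \left(\left(0 + \frac{399}{20}\right) - 24050\right)^{2} = \left(\frac{399}{20} - 24050\right)^{2} = \left(- \frac{480601}{20}\right)^{2} = \frac{230977321201}{400}$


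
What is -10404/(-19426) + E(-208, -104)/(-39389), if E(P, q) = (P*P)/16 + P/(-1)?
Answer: 25231046/54655051 ≈ 0.46164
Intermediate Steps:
E(P, q) = -P + P**2/16 (E(P, q) = P**2*(1/16) + P*(-1) = P**2/16 - P = -P + P**2/16)
-10404/(-19426) + E(-208, -104)/(-39389) = -10404/(-19426) + ((1/16)*(-208)*(-16 - 208))/(-39389) = -10404*(-1/19426) + ((1/16)*(-208)*(-224))*(-1/39389) = 5202/9713 + 2912*(-1/39389) = 5202/9713 - 416/5627 = 25231046/54655051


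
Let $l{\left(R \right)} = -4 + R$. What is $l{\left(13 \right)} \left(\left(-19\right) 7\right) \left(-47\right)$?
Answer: $56259$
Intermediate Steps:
$l{\left(13 \right)} \left(\left(-19\right) 7\right) \left(-47\right) = \left(-4 + 13\right) \left(\left(-19\right) 7\right) \left(-47\right) = 9 \left(-133\right) \left(-47\right) = \left(-1197\right) \left(-47\right) = 56259$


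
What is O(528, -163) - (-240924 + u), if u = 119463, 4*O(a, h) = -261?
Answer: 485583/4 ≈ 1.2140e+5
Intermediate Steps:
O(a, h) = -261/4 (O(a, h) = (¼)*(-261) = -261/4)
O(528, -163) - (-240924 + u) = -261/4 - (-240924 + 119463) = -261/4 - 1*(-121461) = -261/4 + 121461 = 485583/4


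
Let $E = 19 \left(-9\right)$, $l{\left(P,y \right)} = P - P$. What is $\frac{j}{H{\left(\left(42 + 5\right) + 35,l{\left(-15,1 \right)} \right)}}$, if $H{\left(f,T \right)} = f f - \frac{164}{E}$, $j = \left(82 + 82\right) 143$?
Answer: $\frac{24453}{7012} \approx 3.4873$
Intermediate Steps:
$l{\left(P,y \right)} = 0$
$E = -171$
$j = 23452$ ($j = 164 \cdot 143 = 23452$)
$H{\left(f,T \right)} = \frac{164}{171} + f^{2}$ ($H{\left(f,T \right)} = f f - \frac{164}{-171} = f^{2} - - \frac{164}{171} = f^{2} + \frac{164}{171} = \frac{164}{171} + f^{2}$)
$\frac{j}{H{\left(\left(42 + 5\right) + 35,l{\left(-15,1 \right)} \right)}} = \frac{23452}{\frac{164}{171} + \left(\left(42 + 5\right) + 35\right)^{2}} = \frac{23452}{\frac{164}{171} + \left(47 + 35\right)^{2}} = \frac{23452}{\frac{164}{171} + 82^{2}} = \frac{23452}{\frac{164}{171} + 6724} = \frac{23452}{\frac{1149968}{171}} = 23452 \cdot \frac{171}{1149968} = \frac{24453}{7012}$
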